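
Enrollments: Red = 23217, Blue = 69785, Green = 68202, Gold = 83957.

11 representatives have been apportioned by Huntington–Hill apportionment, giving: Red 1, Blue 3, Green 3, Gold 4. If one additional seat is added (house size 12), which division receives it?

Blue

Priority for the next seat is population ÷ (√(s·(s+1))).
Priorities: Red 16416.898, Blue 20145.194, Green 19688.222, Gold 18773.356.
Highest priority: Blue.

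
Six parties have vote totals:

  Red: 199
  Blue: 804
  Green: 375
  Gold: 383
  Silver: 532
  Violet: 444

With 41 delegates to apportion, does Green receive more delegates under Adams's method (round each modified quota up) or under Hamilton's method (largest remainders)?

Adams: Red 3, Blue 11, Green 6, Gold 6, Silver 8, Violet 7.
Hamilton: Red 3, Blue 12, Green 5, Gold 6, Silver 8, Violet 7.
Green gets 6 under Adams and 5 under Hamilton.

Adams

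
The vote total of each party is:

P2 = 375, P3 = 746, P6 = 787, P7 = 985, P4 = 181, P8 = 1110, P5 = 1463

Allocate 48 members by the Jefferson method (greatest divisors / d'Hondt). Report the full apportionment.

Standard divisor 5647/48 ≈ 117.646; standard quotas: P2 3.188, P3 6.341, P6 6.690, P7 8.373, P4 1.539, P8 9.435, P5 12.436.
Rounding down gives 3, 6, 6, 8, 1, 9, 12 = 45 seats, so the divisor must be adjusted.
With modified divisor 110: modified quotas P2 3.409, P3 6.782, P6 7.155, P7 8.955, P4 1.645, P8 10.091, P5 13.300.
Rounding down: P2 3, P3 6, P6 7, P7 8, P4 1, P8 10, P5 13 (total 48).

P2: 3, P3: 6, P6: 7, P7: 8, P4: 1, P8: 10, P5: 13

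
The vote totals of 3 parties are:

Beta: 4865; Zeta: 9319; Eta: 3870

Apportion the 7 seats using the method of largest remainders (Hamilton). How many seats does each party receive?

Standard divisor: 18054 ÷ 7 ≈ 2579.143.
Standard quotas: Beta 1.8863, Zeta 3.6132, Eta 1.5005.
Lower quotas: Beta 1, Zeta 3, Eta 1 (sum 5, leaving 2 seats).
Remainders in descending order: Beta 0.8863, Zeta 0.6132, Eta 0.5005.
The surplus seats go to Beta, Zeta.

Beta 2, Zeta 4, Eta 1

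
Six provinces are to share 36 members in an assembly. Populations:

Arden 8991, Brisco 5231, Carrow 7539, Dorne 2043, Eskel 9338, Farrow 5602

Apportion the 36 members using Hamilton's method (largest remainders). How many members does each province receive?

Arden=8, Brisco=5, Carrow=7, Dorne=2, Eskel=9, Farrow=5

The standard divisor is 38744/36 ≈ 1076.222.
Standard quotas: Arden 8.3542, Brisco 4.8605, Carrow 7.0051, Dorne 1.8983, Eskel 8.6766, Farrow 5.2052.
Lower quotas: Arden 8, Brisco 4, Carrow 7, Dorne 1, Eskel 8, Farrow 5 (sum 33, leaving 3 seats).
Remainders in descending order: Dorne 0.8983, Brisco 0.8605, Eskel 0.6766, Arden 0.3542, Farrow 0.2052, Carrow 0.0051.
The surplus seats go to Dorne, Brisco, Eskel.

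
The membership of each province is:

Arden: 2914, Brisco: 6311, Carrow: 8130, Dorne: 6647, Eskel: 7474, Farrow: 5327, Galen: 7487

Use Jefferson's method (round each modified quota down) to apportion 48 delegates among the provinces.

Arden 3, Brisco 7, Carrow 9, Dorne 7, Eskel 8, Farrow 6, Galen 8

Standard divisor 44290/48 ≈ 922.708; standard quotas: Arden 3.158, Brisco 6.840, Carrow 8.811, Dorne 7.204, Eskel 8.100, Farrow 5.773, Galen 8.114.
Rounding down gives 3, 6, 8, 7, 8, 5, 8 = 45 seats, so the divisor must be adjusted.
With modified divisor 860: modified quotas Arden 3.388, Brisco 7.338, Carrow 9.453, Dorne 7.729, Eskel 8.691, Farrow 6.194, Galen 8.706.
Rounding down: Arden 3, Brisco 7, Carrow 9, Dorne 7, Eskel 8, Farrow 6, Galen 8 (total 48).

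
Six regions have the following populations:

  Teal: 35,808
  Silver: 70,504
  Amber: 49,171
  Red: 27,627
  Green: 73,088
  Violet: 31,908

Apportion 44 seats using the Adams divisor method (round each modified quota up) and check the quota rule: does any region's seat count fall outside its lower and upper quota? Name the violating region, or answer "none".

none

Standard quotas: Teal 5.469, Silver 10.767, Amber 7.509, Red 4.219, Green 11.162, Violet 4.873.
Adams allocation: Teal 6, Silver 11, Amber 7, Red 4, Green 11, Violet 5.
Every allocation lies between the lower and upper quota.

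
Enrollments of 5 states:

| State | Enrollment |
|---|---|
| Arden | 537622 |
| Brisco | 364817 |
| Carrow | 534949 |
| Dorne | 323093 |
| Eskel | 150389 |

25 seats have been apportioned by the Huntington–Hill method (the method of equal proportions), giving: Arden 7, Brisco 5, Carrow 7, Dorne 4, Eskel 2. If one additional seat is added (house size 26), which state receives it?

Priority for the next seat is population ÷ (√(s·(s+1))).
Priorities: Arden 71842.762, Brisco 66606.167, Carrow 71485.567, Dorne 72245.791, Eskel 61396.052.
Highest priority: Dorne.

Dorne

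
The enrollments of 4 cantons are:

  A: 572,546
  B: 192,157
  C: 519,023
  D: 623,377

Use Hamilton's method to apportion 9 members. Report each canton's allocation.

Standard divisor: 1907103 ÷ 9 ≈ 211900.333.
Standard quotas: A 2.7020, B 0.9068, C 2.4494, D 2.9418.
Lower quotas: A 2, B 0, C 2, D 2 (sum 6, leaving 3 seats).
Remainders in descending order: D 0.9418, B 0.9068, A 0.7020, C 0.4494.
Largest remainders: D, B, A receive the extra seats.

A: 3, B: 1, C: 2, D: 3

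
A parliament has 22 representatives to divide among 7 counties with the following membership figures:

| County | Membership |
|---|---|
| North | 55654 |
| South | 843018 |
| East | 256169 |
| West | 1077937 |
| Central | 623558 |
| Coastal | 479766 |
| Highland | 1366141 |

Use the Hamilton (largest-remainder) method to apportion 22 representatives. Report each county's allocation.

Standard divisor: 4702243 ÷ 22 ≈ 213738.318.
Standard quotas: North 0.2604, South 3.9442, East 1.1985, West 5.0433, Central 2.9174, Coastal 2.2446, Highland 6.3917.
Lower quotas: North 0, South 3, East 1, West 5, Central 2, Coastal 2, Highland 6 (sum 19, leaving 3 seats).
Remainders in descending order: South 0.9442, Central 0.9174, Highland 0.3917, North 0.2604, Coastal 0.2446, East 0.1985, West 0.0433.
Largest remainders: South, Central, Highland receive the extra seats.

North=0, South=4, East=1, West=5, Central=3, Coastal=2, Highland=7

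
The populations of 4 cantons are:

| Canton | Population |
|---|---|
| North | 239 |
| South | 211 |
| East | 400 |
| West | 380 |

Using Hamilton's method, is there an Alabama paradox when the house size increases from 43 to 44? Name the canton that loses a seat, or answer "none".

South

At 43 seats: North 8, South 8, East 14, West 13.
At 44 seats: North 9, South 7, East 14, West 14.
South drops from 8 to 7.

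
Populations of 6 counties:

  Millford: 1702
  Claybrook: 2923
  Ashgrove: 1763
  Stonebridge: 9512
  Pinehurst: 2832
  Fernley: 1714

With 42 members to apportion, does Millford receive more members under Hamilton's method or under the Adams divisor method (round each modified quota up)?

Adams

Hamilton: Millford 3, Claybrook 6, Ashgrove 4, Stonebridge 20, Pinehurst 6, Fernley 3.
Adams: Millford 4, Claybrook 6, Ashgrove 4, Stonebridge 18, Pinehurst 6, Fernley 4.
Millford gets 3 under Hamilton and 4 under Adams.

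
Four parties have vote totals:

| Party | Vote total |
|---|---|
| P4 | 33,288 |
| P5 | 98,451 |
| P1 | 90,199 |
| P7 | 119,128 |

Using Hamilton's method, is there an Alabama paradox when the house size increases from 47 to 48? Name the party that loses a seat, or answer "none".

At 47 seats: P4 5, P5 14, P1 12, P7 16.
At 48 seats: P4 4, P5 14, P1 13, P7 17.
P4 drops from 5 to 4.

P4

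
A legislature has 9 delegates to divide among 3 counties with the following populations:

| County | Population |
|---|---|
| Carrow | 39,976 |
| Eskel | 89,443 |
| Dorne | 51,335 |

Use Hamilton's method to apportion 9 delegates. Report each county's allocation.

Total 180754; standard divisor 180754/9 ≈ 20083.778.
Standard quotas: Carrow 1.9905, Eskel 4.4535, Dorne 2.5560.
Lower quotas: Carrow 1, Eskel 4, Dorne 2 (sum 7, leaving 2 seats).
Remainders in descending order: Carrow 0.9905, Dorne 0.5560, Eskel 0.4535.
The surplus seats go to Carrow, Dorne.

Carrow: 2; Eskel: 4; Dorne: 3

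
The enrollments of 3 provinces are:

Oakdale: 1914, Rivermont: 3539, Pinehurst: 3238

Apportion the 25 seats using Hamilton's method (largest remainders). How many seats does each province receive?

Oakdale: 6; Rivermont: 10; Pinehurst: 9

Total 8691; standard divisor 8691/25 ≈ 347.64.
Standard quotas: Oakdale 5.506, Rivermont 10.180, Pinehurst 9.314.
Lower quotas: Oakdale 5, Rivermont 10, Pinehurst 9 (sum 24, leaving 1 seat).
Remainders in descending order: Oakdale 0.506, Pinehurst 0.314, Rivermont 0.180.
Largest remainder: Oakdale receives the extra seat.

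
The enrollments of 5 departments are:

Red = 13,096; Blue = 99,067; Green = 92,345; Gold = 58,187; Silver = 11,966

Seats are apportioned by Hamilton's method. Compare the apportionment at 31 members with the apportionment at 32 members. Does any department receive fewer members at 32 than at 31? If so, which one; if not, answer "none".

Red

At 31 seats: Red 2, Blue 11, Green 10, Gold 7, Silver 1.
At 32 seats: Red 1, Blue 12, Green 11, Gold 7, Silver 1.
Red drops from 2 to 1.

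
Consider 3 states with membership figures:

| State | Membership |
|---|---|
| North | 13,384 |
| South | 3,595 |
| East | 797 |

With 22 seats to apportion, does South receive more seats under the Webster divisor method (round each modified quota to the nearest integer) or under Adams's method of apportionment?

Adams

Webster: North 17, South 4, East 1.
Adams: North 16, South 5, East 1.
South gets 4 under Webster and 5 under Adams.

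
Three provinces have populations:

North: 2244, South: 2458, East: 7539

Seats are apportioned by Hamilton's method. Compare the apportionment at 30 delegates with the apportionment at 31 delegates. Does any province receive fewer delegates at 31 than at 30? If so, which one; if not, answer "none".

At 30 seats: North 6, South 6, East 18.
At 31 seats: North 6, South 6, East 19.
No province's allocation decreased.

none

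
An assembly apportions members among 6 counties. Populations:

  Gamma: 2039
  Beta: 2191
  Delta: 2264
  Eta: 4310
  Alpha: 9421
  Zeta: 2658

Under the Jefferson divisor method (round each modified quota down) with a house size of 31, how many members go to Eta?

Standard divisor 22883/31 ≈ 738.161; standard quotas: Gamma 2.762, Beta 2.968, Delta 3.067, Eta 5.839, Alpha 12.763, Zeta 3.601.
Rounding down gives 2, 2, 3, 5, 12, 3 = 27 seats, so the divisor must be adjusted.
With modified divisor 674.95: modified quotas Gamma 3.021, Beta 3.246, Delta 3.354, Eta 6.386, Alpha 13.958, Zeta 3.938.
Rounding down: Gamma 3, Beta 3, Delta 3, Eta 6, Alpha 13, Zeta 3 (total 31).
Eta receives 6.

6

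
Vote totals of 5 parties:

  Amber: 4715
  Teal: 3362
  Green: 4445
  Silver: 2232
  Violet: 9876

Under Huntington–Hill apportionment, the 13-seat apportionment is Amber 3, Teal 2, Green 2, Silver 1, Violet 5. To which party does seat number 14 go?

Green

Priority for the next seat is population ÷ (√(s·(s+1))).
Priorities: Amber 1361.103, Teal 1372.531, Green 1814.664, Silver 1578.262, Violet 1803.103.
Highest priority: Green.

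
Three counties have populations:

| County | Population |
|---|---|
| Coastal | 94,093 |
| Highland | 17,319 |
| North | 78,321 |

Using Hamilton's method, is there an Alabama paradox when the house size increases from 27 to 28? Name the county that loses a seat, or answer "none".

At 27 seats: Coastal 13, Highland 3, North 11.
At 28 seats: Coastal 14, Highland 2, North 12.
Highland drops from 3 to 2.

Highland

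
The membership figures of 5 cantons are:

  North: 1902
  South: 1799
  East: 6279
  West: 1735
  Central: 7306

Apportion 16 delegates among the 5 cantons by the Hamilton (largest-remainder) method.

North 2, South 2, East 5, West 1, Central 6

Standard divisor: 19021 ÷ 16 ≈ 1188.812.
Standard quotas: North 1.5999, South 1.5133, East 5.2817, West 1.4594, Central 6.1456.
Lower quotas: North 1, South 1, East 5, West 1, Central 6 (sum 14, leaving 2 seats).
Remainders in descending order: North 0.5999, South 0.5133, West 0.4594, East 0.2817, Central 0.1456.
Largest remainders: North, South receive the extra seats.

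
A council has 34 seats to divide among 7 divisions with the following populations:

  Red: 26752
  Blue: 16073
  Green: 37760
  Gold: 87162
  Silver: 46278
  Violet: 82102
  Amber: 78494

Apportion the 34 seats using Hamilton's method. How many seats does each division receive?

Red=2, Blue=2, Green=3, Gold=8, Silver=4, Violet=8, Amber=7

The standard divisor is 374621/34 ≈ 11018.265.
Standard quotas: Red 2.4280, Blue 1.4588, Green 3.4270, Gold 7.9107, Silver 4.2001, Violet 7.4514, Amber 7.1240.
Lower quotas: Red 2, Blue 1, Green 3, Gold 7, Silver 4, Violet 7, Amber 7 (sum 31, leaving 3 seats).
Remainders in descending order: Gold 0.9107, Blue 0.4588, Violet 0.4514, Red 0.4280, Green 0.4270, Silver 0.2001, Amber 0.1240.
The surplus seats go to Gold, Blue, Violet.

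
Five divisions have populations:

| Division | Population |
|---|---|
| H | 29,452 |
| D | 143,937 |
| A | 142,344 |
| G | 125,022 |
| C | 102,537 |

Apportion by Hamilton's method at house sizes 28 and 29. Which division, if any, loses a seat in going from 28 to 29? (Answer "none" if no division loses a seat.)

At 28 seats: H 2, D 7, A 7, G 7, C 5.
At 29 seats: H 1, D 8, A 8, G 7, C 5.
H drops from 2 to 1.

H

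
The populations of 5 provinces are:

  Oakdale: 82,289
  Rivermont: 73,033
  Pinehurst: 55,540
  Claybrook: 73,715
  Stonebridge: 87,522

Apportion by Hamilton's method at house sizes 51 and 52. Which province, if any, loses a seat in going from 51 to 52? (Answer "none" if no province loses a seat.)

none

At 51 seats: Oakdale 11, Rivermont 10, Pinehurst 8, Claybrook 10, Stonebridge 12.
At 52 seats: Oakdale 12, Rivermont 10, Pinehurst 8, Claybrook 10, Stonebridge 12.
No province's allocation decreased.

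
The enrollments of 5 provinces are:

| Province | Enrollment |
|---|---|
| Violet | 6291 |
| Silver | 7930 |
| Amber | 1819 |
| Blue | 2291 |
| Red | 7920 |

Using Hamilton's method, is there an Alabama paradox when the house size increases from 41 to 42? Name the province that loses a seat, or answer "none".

At 41 seats: Violet 10, Silver 12, Amber 3, Blue 4, Red 12.
At 42 seats: Violet 10, Silver 13, Amber 3, Blue 3, Red 13.
Blue drops from 4 to 3.

Blue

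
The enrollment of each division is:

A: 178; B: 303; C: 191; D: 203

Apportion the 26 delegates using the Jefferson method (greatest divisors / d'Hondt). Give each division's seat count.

A 5, B 9, C 6, D 6

Standard divisor 875/26 ≈ 33.654; standard quotas: A 5.289, B 9.003, C 5.675, D 6.032.
Rounding down gives 5, 9, 5, 6 = 25 seats, so the divisor must be adjusted.
With modified divisor 31: modified quotas A 5.742, B 9.774, C 6.161, D 6.548.
Rounding down: A 5, B 9, C 6, D 6 (total 26).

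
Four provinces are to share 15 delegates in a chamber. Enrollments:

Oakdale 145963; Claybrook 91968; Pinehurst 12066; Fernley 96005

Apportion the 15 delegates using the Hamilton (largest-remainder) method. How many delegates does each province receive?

Total 346002; standard divisor 346002/15 ≈ 23066.8.
Standard quotas: Oakdale 6.3278, Claybrook 3.9870, Pinehurst 0.5231, Fernley 4.1620.
Lower quotas: Oakdale 6, Claybrook 3, Pinehurst 0, Fernley 4 (sum 13, leaving 2 seats).
Remainders in descending order: Claybrook 0.9870, Pinehurst 0.5231, Oakdale 0.3278, Fernley 0.1620.
Largest remainders: Claybrook, Pinehurst receive the extra seats.

Oakdale 6, Claybrook 4, Pinehurst 1, Fernley 4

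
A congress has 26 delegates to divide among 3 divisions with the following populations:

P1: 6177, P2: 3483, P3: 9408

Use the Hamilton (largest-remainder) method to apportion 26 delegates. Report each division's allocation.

Total 19068; standard divisor 19068/26 ≈ 733.385.
Standard quotas: P1 8.4226, P2 4.7492, P3 12.8282.
Lower quotas: P1 8, P2 4, P3 12 (sum 24, leaving 2 seats).
Remainders in descending order: P3 0.8282, P2 0.7492, P1 0.4226.
Largest remainders: P3, P2 receive the extra seats.

P1 8, P2 5, P3 13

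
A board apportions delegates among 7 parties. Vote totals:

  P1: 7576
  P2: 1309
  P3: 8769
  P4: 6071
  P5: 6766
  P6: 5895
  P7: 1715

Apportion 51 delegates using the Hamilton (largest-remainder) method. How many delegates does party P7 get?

2

The standard divisor is 38101/51 ≈ 747.078.
Standard quotas: P1 10.1408, P2 1.7522, P3 11.7377, P4 8.1263, P5 9.0566, P6 7.8907, P7 2.2956.
Lower quotas: P1 10, P2 1, P3 11, P4 8, P5 9, P6 7, P7 2 (sum 48, leaving 3 seats).
Remainders in descending order: P6 0.8907, P2 0.7522, P3 0.7377, P7 0.2956, P1 0.1408, P4 0.1263, P5 0.0566.
Largest remainders: P6, P2, P3 receive the extra seats.
P7 receives 2.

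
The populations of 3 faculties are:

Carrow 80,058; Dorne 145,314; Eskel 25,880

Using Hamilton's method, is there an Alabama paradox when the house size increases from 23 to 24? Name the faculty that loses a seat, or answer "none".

At 23 seats: Carrow 7, Dorne 13, Eskel 3.
At 24 seats: Carrow 8, Dorne 14, Eskel 2.
Eskel drops from 3 to 2.

Eskel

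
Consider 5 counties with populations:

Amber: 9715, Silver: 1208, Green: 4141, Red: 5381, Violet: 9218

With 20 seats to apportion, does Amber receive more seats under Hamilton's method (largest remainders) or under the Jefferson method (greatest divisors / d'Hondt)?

Hamilton: Amber 6, Silver 1, Green 3, Red 4, Violet 6.
Jefferson: Amber 7, Silver 0, Green 3, Red 4, Violet 6.
Amber gets 6 under Hamilton and 7 under Jefferson.

Jefferson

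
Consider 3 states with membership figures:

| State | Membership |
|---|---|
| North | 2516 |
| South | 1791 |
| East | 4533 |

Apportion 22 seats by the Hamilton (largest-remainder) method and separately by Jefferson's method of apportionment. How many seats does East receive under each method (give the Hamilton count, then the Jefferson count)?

Hamilton: North 6, South 5, East 11.
Jefferson: North 6, South 4, East 12.
East gets 11 under Hamilton and 12 under Jefferson.

11 and 12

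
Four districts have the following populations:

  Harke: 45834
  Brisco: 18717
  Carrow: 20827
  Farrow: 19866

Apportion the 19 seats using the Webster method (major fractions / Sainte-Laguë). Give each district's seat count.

Standard divisor 105244/19 ≈ 5539.158; standard quotas: Harke 8.275, Brisco 3.379, Carrow 3.760, Farrow 3.586.
Rounding to the nearest integer gives Harke 8, Brisco 3, Carrow 4, Farrow 4 — total 19, matching the house size, so no adjustment is needed.

Harke: 8, Brisco: 3, Carrow: 4, Farrow: 4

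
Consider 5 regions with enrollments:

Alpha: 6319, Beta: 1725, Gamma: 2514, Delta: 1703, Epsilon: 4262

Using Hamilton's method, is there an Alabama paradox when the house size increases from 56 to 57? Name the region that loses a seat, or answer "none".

Gamma

At 56 seats: Alpha 21, Beta 6, Gamma 9, Delta 6, Epsilon 14.
At 57 seats: Alpha 22, Beta 6, Gamma 8, Delta 6, Epsilon 15.
Gamma drops from 9 to 8.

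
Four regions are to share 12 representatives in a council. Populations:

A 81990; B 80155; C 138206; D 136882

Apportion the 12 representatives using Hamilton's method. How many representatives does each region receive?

A=2, B=2, C=4, D=4

Total 437233; standard divisor 437233/12 ≈ 36436.083.
Standard quotas: A 2.2502, B 2.1999, C 3.7931, D 3.7568.
Lower quotas: A 2, B 2, C 3, D 3 (sum 10, leaving 2 seats).
Remainders in descending order: C 0.7931, D 0.7568, A 0.2502, B 0.1999.
Largest remainders: C, D receive the extra seats.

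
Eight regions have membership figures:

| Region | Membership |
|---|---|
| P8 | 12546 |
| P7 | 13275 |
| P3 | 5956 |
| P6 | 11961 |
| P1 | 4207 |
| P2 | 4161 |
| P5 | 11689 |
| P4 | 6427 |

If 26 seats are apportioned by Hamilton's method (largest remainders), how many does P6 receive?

4

Standard divisor: 70222 ÷ 26 ≈ 2700.846.
Standard quotas: P8 4.6452, P7 4.9151, P3 2.2052, P6 4.4286, P1 1.5577, P2 1.5406, P5 4.3279, P4 2.3796.
Lower quotas: P8 4, P7 4, P3 2, P6 4, P1 1, P2 1, P5 4, P4 2 (sum 22, leaving 4 seats).
Remainders in descending order: P7 0.9151, P8 0.6452, P1 0.5577, P2 0.5406, P6 0.4286, P4 0.3796, P5 0.3279, P3 0.2052.
Largest remainders: P7, P8, P1, P2 receive the extra seats.
P6 receives 4.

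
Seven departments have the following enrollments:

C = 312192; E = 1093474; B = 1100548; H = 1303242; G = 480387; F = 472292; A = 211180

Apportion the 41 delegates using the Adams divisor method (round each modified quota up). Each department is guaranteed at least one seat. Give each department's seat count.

Standard divisor 4973315/41 ≈ 121300.366; standard quotas: C 2.574, E 9.015, B 9.073, H 10.744, G 3.960, F 3.894, A 1.741.
Rounding up gives 3, 10, 10, 11, 4, 4, 2 = 44 seats, so the divisor must be adjusted.
With modified divisor 133500: modified quotas C 2.339, E 8.191, B 8.244, H 9.762, G 3.598, F 3.538, A 1.582.
Rounding up: C 3, E 9, B 9, H 10, G 4, F 4, A 2 (total 41).

C 3, E 9, B 9, H 10, G 4, F 4, A 2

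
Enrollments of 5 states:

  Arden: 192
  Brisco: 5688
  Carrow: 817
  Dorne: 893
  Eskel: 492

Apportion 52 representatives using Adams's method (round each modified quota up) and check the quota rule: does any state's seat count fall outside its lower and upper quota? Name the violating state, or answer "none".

Standard quotas: Arden 1.235, Brisco 36.597, Carrow 5.257, Dorne 5.746, Eskel 3.166.
Adams allocation: Arden 2, Brisco 35, Carrow 5, Dorne 6, Eskel 4.
Brisco has quota 36.597 (lower 36, upper 37) but receives 35 — outside the quota interval.

Brisco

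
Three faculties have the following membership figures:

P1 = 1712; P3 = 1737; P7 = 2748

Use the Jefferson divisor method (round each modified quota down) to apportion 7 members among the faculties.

Standard divisor 6197/7 ≈ 885.286; standard quotas: P1 1.934, P3 1.962, P7 3.104.
Rounding down gives 1, 1, 3 = 5 seats, so the divisor must be adjusted.
With modified divisor 800: modified quotas P1 2.140, P3 2.171, P7 3.435.
Rounding down: P1 2, P3 2, P7 3 (total 7).

P1=2; P3=2; P7=3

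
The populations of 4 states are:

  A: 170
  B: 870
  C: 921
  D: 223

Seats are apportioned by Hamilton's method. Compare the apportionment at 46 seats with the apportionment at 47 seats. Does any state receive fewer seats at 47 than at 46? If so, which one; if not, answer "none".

At 46 seats: A 4, B 18, C 19, D 5.
At 47 seats: A 3, B 19, C 20, D 5.
A drops from 4 to 3.

A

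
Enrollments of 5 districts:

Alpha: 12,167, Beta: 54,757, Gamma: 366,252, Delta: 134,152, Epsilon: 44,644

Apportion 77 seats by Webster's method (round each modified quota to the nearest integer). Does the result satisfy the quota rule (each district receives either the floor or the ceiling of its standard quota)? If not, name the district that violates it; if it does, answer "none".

Gamma

Standard quotas: Alpha 1.531, Beta 6.890, Gamma 46.083, Delta 16.879, Epsilon 5.617.
Webster allocation: Alpha 2, Beta 7, Gamma 45, Delta 17, Epsilon 6.
Gamma has quota 46.083 (lower 46, upper 47) but receives 45 — outside the quota interval.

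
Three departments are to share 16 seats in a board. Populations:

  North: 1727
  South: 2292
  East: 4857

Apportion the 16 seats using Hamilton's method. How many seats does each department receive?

The standard divisor is 8876/16 ≈ 554.75.
Standard quotas: North 3.113, South 4.132, East 8.755.
Lower quotas: North 3, South 4, East 8 (sum 15, leaving 1 seat).
Remainders in descending order: East 0.755, South 0.132, North 0.113.
The surplus seat goes to East.

North 3, South 4, East 9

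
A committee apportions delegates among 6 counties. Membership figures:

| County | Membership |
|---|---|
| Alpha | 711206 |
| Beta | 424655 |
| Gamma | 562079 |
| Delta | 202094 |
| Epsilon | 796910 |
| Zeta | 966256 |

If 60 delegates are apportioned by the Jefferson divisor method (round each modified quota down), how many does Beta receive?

Standard divisor 3663200/60 ≈ 61053.333; standard quotas: Alpha 11.649, Beta 6.955, Gamma 9.206, Delta 3.310, Epsilon 13.053, Zeta 15.826.
Rounding down gives 11, 6, 9, 3, 13, 15 = 57 seats, so the divisor must be adjusted.
With modified divisor 58100: modified quotas Alpha 12.241, Beta 7.309, Gamma 9.674, Delta 3.478, Epsilon 13.716, Zeta 16.631.
Rounding down: Alpha 12, Beta 7, Gamma 9, Delta 3, Epsilon 13, Zeta 16 (total 60).
Beta receives 7.

7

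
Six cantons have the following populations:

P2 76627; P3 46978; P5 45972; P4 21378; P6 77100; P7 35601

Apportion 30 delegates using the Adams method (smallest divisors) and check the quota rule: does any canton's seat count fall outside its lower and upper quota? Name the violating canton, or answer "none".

Standard quotas: P2 7.570, P3 4.641, P5 4.542, P4 2.112, P6 7.617, P7 3.517.
Adams allocation: P2 7, P3 5, P5 5, P4 2, P6 7, P7 4.
Every allocation lies between the lower and upper quota.

none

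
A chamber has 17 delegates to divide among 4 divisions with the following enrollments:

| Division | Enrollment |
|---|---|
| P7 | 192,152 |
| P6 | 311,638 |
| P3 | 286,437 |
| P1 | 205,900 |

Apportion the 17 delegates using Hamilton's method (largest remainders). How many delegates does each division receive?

P7=3, P6=5, P3=5, P1=4

Total 996127; standard divisor 996127/17 ≈ 58595.706.
Standard quotas: P7 3.2793, P6 5.3184, P3 4.8884, P1 3.5139.
Lower quotas: P7 3, P6 5, P3 4, P1 3 (sum 15, leaving 2 seats).
Remainders in descending order: P3 0.8884, P1 0.5139, P6 0.3184, P7 0.2793.
The surplus seats go to P3, P1.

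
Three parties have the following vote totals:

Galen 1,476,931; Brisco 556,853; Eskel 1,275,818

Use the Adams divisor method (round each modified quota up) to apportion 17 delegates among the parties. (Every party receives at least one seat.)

Galen: 7, Brisco: 3, Eskel: 7

Standard divisor 3309602/17 ≈ 194682.471; standard quotas: Galen 7.586, Brisco 2.860, Eskel 6.553.
Rounding up gives 8, 3, 7 = 18 seats, so the divisor must be adjusted.
With modified divisor 211800: modified quotas Galen 6.973, Brisco 2.629, Eskel 6.024.
Rounding up: Galen 7, Brisco 3, Eskel 7 (total 17).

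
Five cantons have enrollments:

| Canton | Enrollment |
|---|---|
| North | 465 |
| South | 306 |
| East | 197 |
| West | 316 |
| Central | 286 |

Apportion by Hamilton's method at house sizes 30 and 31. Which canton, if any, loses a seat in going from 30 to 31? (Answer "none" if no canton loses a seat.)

none

At 30 seats: North 9, South 6, East 4, West 6, Central 5.
At 31 seats: North 9, South 6, East 4, West 6, Central 6.
No canton's allocation decreased.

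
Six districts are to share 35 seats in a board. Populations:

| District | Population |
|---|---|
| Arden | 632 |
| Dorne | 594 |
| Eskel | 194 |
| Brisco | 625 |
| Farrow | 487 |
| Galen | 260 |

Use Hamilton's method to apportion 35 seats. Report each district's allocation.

Standard divisor: 2792 ÷ 35 ≈ 79.771.
Standard quotas: Arden 7.923, Dorne 7.446, Eskel 2.432, Brisco 7.835, Farrow 6.105, Galen 3.259.
Lower quotas: Arden 7, Dorne 7, Eskel 2, Brisco 7, Farrow 6, Galen 3 (sum 32, leaving 3 seats).
Remainders in descending order: Arden 0.923, Brisco 0.835, Dorne 0.446, Eskel 0.432, Galen 0.259, Farrow 0.105.
Largest remainders: Arden, Brisco, Dorne receive the extra seats.

Arden=8, Dorne=8, Eskel=2, Brisco=8, Farrow=6, Galen=3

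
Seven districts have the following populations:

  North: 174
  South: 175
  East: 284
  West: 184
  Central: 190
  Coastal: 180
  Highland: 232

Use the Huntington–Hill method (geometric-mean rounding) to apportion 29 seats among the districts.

North 3, South 3, East 6, West 4, Central 4, Coastal 4, Highland 5

With divisor 51: modified quotas North 3.412, South 3.431, East 5.569, West 3.608, Central 3.725, Coastal 3.529, Highland 4.549.
Geometric-mean thresholds: North √(3·4)=3.464, South √(3·4)=3.464, East √(5·6)=5.477, West √(3·4)=3.464, Central √(3·4)=3.464, Coastal √(3·4)=3.464, Highland √(4·5)=4.472.
Each quota rounded against its threshold gives North 3, South 3, East 6, West 4, Central 4, Coastal 4, Highland 5 (total 29).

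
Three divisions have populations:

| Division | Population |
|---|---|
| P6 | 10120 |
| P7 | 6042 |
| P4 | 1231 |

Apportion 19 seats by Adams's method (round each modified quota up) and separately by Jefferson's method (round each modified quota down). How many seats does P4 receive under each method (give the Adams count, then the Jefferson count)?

2 and 1

Adams: P6 11, P7 6, P4 2.
Jefferson: P6 11, P7 7, P4 1.
P4 gets 2 under Adams and 1 under Jefferson.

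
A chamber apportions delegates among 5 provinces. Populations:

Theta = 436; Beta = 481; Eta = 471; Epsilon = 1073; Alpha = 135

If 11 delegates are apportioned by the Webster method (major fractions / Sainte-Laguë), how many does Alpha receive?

1

Standard divisor 2596/11 ≈ 236; standard quotas: Theta 1.847, Beta 2.038, Eta 1.996, Epsilon 4.547, Alpha 0.572.
Rounding to the nearest integer gives 2, 2, 2, 5, 1 = 12 seats, so the divisor must be adjusted.
With modified divisor 250: modified quotas Theta 1.744, Beta 1.924, Eta 1.884, Epsilon 4.292, Alpha 0.540.
Rounding to the nearest integer: Theta 2, Beta 2, Eta 2, Epsilon 4, Alpha 1 (total 11).
Alpha receives 1.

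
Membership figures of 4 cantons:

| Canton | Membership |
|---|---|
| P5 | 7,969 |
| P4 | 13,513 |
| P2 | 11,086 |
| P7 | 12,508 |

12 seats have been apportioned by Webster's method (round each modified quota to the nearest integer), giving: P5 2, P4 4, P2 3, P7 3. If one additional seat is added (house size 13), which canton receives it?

Priority for the next seat is population ÷ (current seats + 0.5).
Priorities: P5 3187.600, P4 3002.889, P2 3167.429, P7 3573.714.
Highest priority: P7.

P7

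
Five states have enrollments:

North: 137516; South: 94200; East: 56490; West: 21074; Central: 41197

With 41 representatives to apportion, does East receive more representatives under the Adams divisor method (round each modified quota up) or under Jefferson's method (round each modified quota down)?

Adams: North 15, South 11, East 7, West 3, Central 5.
Jefferson: North 17, South 11, East 6, West 2, Central 5.
East gets 7 under Adams and 6 under Jefferson.

Adams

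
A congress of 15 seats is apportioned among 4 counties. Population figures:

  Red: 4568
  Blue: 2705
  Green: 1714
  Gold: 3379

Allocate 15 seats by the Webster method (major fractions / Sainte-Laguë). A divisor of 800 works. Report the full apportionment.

Red 6, Blue 3, Green 2, Gold 4

With modified divisor 800: modified quotas Red 5.710, Blue 3.381, Green 2.143, Gold 4.224.
Rounding to the nearest integer: Red 6, Blue 3, Green 2, Gold 4 (total 15).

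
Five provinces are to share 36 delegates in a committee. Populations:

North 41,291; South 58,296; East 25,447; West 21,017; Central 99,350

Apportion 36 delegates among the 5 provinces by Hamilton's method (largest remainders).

North: 6, South: 8, East: 4, West: 3, Central: 15

Total 245401; standard divisor 245401/36 ≈ 6816.694.
Standard quotas: North 6.0573, South 8.5519, East 3.7330, West 3.0832, Central 14.5745.
Lower quotas: North 6, South 8, East 3, West 3, Central 14 (sum 34, leaving 2 seats).
Remainders in descending order: East 0.7330, Central 0.5745, South 0.5519, West 0.0832, North 0.0573.
The surplus seats go to East, Central.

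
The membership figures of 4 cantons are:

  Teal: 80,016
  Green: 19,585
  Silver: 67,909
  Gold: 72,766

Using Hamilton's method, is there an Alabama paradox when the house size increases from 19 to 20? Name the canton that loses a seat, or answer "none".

Green

At 19 seats: Teal 6, Green 2, Silver 5, Gold 6.
At 20 seats: Teal 7, Green 1, Silver 6, Gold 6.
Green drops from 2 to 1.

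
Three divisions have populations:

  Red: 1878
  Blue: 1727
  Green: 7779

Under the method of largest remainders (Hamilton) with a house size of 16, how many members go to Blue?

2

Standard divisor: 11384 ÷ 16 ≈ 711.5.
Standard quotas: Red 2.6395, Blue 2.4273, Green 10.9332.
Lower quotas: Red 2, Blue 2, Green 10 (sum 14, leaving 2 seats).
Remainders in descending order: Green 0.9332, Red 0.6395, Blue 0.4273.
The surplus seats go to Green, Red.
Blue receives 2.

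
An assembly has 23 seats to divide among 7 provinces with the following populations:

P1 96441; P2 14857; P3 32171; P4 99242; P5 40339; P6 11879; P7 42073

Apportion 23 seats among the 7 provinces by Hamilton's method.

The standard divisor is 337002/23 ≈ 14652.261.
Standard quotas: P1 6.5820, P2 1.0140, P3 2.1956, P4 6.7732, P5 2.7531, P6 0.8107, P7 2.8714.
Lower quotas: P1 6, P2 1, P3 2, P4 6, P5 2, P6 0, P7 2 (sum 19, leaving 4 seats).
Remainders in descending order: P7 0.8714, P6 0.8107, P4 0.7732, P5 0.7531, P1 0.5820, P3 0.1956, P2 0.0140.
Largest remainders: P7, P6, P4, P5 receive the extra seats.

P1 6, P2 1, P3 2, P4 7, P5 3, P6 1, P7 3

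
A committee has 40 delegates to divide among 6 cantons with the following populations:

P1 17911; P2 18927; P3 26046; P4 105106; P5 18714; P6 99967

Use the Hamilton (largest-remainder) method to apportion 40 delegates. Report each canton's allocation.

P1=2, P2=3, P3=4, P4=15, P5=2, P6=14

Total 286671; standard divisor 286671/40 ≈ 7166.775.
Standard quotas: P1 2.4992, P2 2.6409, P3 3.6343, P4 14.6657, P5 2.6112, P6 13.9487.
Lower quotas: P1 2, P2 2, P3 3, P4 14, P5 2, P6 13 (sum 36, leaving 4 seats).
Remainders in descending order: P6 0.9487, P4 0.6657, P2 0.6409, P3 0.6343, P5 0.6112, P1 0.4992.
The surplus seats go to P6, P4, P2, P3.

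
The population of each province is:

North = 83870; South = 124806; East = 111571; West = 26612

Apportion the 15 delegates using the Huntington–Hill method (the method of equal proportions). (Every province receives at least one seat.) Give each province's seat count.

North 4, South 5, East 5, West 1

With divisor 23499: modified quotas North 3.569, South 5.311, East 4.748, West 1.132.
Geometric-mean thresholds: North √(3·4)=3.464, South √(5·6)=5.477, East √(4·5)=4.472, West √(1·2)=1.414.
Each quota rounded against its threshold gives North 4, South 5, East 5, West 1 (total 15).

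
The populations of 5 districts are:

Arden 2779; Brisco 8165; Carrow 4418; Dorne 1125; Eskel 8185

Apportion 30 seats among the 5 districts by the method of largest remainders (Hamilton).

Arden=4, Brisco=10, Carrow=5, Dorne=1, Eskel=10

Total 24672; standard divisor 24672/30 ≈ 822.4.
Standard quotas: Arden 3.3791, Brisco 9.9283, Carrow 5.3721, Dorne 1.3679, Eskel 9.9526.
Lower quotas: Arden 3, Brisco 9, Carrow 5, Dorne 1, Eskel 9 (sum 27, leaving 3 seats).
Remainders in descending order: Eskel 0.9526, Brisco 0.9283, Arden 0.3791, Carrow 0.3721, Dorne 0.3679.
The surplus seats go to Eskel, Brisco, Arden.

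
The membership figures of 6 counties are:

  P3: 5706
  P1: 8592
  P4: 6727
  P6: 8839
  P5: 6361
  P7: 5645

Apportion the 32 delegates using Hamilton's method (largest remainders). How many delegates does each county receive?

P3 4; P1 7; P4 5; P6 7; P5 5; P7 4

Total 41870; standard divisor 41870/32 ≈ 1308.438.
Standard quotas: P3 4.3609, P1 6.5666, P4 5.1412, P6 6.7554, P5 4.8615, P7 4.3143.
Lower quotas: P3 4, P1 6, P4 5, P6 6, P5 4, P7 4 (sum 29, leaving 3 seats).
Remainders in descending order: P5 0.8615, P6 0.7554, P1 0.5666, P3 0.3609, P7 0.3143, P4 0.1412.
Largest remainders: P5, P6, P1 receive the extra seats.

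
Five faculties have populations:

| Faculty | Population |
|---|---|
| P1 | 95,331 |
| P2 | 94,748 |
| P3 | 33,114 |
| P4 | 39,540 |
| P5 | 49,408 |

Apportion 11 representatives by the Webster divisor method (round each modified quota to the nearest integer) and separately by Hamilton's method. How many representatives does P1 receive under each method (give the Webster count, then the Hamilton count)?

4 and 3

Webster: P1 4, P2 3, P3 1, P4 1, P5 2.
Hamilton: P1 3, P2 3, P3 1, P4 2, P5 2.
P1 gets 4 under Webster and 3 under Hamilton.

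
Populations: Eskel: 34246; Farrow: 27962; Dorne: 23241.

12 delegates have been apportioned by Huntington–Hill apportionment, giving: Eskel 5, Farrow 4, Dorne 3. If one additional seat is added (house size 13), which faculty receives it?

Priority for the next seat is population ÷ (√(s·(s+1))).
Priorities: Eskel 6252.436, Farrow 6252.493, Dorne 6709.099.
Highest priority: Dorne.

Dorne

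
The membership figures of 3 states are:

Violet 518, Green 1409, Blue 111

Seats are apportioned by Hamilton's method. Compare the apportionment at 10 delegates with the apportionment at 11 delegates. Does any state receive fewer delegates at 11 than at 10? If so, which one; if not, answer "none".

Blue

At 10 seats: Violet 2, Green 7, Blue 1.
At 11 seats: Violet 3, Green 8, Blue 0.
Blue drops from 1 to 0.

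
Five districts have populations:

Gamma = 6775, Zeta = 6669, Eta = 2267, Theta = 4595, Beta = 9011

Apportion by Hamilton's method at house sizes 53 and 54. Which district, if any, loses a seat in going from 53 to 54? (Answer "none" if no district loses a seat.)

Theta

At 53 seats: Gamma 12, Zeta 12, Eta 4, Theta 9, Beta 16.
At 54 seats: Gamma 13, Zeta 12, Eta 4, Theta 8, Beta 17.
Theta drops from 9 to 8.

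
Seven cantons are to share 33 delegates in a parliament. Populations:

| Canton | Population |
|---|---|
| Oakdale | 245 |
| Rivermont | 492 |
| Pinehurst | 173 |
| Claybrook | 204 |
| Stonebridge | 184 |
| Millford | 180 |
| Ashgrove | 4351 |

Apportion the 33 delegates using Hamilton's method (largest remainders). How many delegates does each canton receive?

Oakdale: 1; Rivermont: 3; Pinehurst: 1; Claybrook: 1; Stonebridge: 1; Millford: 1; Ashgrove: 25

The standard divisor is 5829/33 ≈ 176.636.
Standard quotas: Oakdale 1.387, Rivermont 2.785, Pinehurst 0.979, Claybrook 1.155, Stonebridge 1.042, Millford 1.019, Ashgrove 24.633.
Lower quotas: Oakdale 1, Rivermont 2, Pinehurst 0, Claybrook 1, Stonebridge 1, Millford 1, Ashgrove 24 (sum 30, leaving 3 seats).
Remainders in descending order: Pinehurst 0.979, Rivermont 0.785, Ashgrove 0.633, Oakdale 0.387, Claybrook 0.155, Stonebridge 0.042, Millford 0.019.
Largest remainders: Pinehurst, Rivermont, Ashgrove receive the extra seats.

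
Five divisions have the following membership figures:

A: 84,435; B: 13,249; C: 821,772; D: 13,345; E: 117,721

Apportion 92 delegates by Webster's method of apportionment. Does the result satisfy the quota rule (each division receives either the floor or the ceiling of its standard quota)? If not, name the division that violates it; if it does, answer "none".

C

Standard quotas: A 7.394, B 1.160, C 71.967, D 1.169, E 10.309.
Webster allocation: A 7, B 1, C 73, D 1, E 10.
C has quota 71.967 (lower 71, upper 72) but receives 73 — outside the quota interval.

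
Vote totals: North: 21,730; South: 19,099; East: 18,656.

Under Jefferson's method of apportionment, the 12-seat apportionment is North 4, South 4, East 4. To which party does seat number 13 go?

Priority for the next seat is population ÷ (current seats + 1).
Priorities: North 4346.000, South 3819.800, East 3731.200.
Highest priority: North.

North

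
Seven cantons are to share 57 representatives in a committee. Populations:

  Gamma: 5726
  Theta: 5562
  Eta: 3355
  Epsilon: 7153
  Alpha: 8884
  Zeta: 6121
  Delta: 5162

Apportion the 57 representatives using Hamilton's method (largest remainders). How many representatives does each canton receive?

Standard divisor: 41963 ÷ 57 ≈ 736.193.
Standard quotas: Gamma 7.7779, Theta 7.5551, Eta 4.5572, Epsilon 9.7162, Alpha 12.0675, Zeta 8.3144, Delta 7.0117.
Lower quotas: Gamma 7, Theta 7, Eta 4, Epsilon 9, Alpha 12, Zeta 8, Delta 7 (sum 54, leaving 3 seats).
Remainders in descending order: Gamma 0.7779, Epsilon 0.7162, Eta 0.5572, Theta 0.5551, Zeta 0.3144, Alpha 0.0675, Delta 0.0117.
Largest remainders: Gamma, Epsilon, Eta receive the extra seats.

Gamma: 8, Theta: 7, Eta: 5, Epsilon: 10, Alpha: 12, Zeta: 8, Delta: 7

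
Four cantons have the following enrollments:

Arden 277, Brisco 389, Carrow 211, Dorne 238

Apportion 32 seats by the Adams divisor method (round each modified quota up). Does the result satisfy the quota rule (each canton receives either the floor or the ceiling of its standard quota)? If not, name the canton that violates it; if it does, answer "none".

Standard quotas: Arden 7.950, Brisco 11.164, Carrow 6.056, Dorne 6.830.
Adams allocation: Arden 8, Brisco 11, Carrow 6, Dorne 7.
Every allocation lies between the lower and upper quota.

none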